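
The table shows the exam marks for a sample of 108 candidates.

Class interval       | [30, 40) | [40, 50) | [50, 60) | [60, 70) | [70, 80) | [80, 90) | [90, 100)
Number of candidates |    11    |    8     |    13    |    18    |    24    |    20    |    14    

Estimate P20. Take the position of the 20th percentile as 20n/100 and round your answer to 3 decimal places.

52.000

Cumulative frequencies: 11, 19, 32, 50, 74, 94, 108
n = 108; position = 20n/100 = 21.6.
This falls in the class [50, 60): L = 50, F = 19, f = 13, h = 10.
20th percentile ≈ 50 + ((21.6 − 19) / 13) × 10 = 52.0000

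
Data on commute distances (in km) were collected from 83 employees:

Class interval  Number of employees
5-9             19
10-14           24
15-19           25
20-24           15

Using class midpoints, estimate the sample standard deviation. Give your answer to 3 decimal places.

Midpoints: 7, 12, 17, 22
n = 83, Σfm = 1176, mean = 14.1687
Σfm² = 18872
Σf(m − x̄)² = Σfm² − (Σfm)²/n = 18872 − 1176²/83 = 2209.6386
Sample variance = 2209.6386 / 82 = 26.9468
Standard deviation = √26.9468 = 5.1910

5.191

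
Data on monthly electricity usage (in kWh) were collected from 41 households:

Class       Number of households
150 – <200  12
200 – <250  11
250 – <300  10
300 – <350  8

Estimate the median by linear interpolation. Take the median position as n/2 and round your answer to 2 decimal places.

238.64

Cumulative frequencies: 12, 23, 33, 41
n = 41; position = n/2 = 20.5.
This falls in the class 200 – <250: L = 200, F = 12, f = 11, h = 50.
Median ≈ 200 + ((20.5 − 12) / 11) × 50 = 238.6364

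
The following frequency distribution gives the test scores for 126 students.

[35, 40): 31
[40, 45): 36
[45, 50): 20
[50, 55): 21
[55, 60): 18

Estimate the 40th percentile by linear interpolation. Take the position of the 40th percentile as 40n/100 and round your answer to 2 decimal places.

42.69

Cumulative frequencies: 31, 67, 87, 108, 126
n = 126; position = 40n/100 = 50.4.
This falls in the class [40, 45): L = 40, F = 31, f = 36, h = 5.
40th percentile ≈ 40 + ((50.4 − 31) / 36) × 5 = 42.6944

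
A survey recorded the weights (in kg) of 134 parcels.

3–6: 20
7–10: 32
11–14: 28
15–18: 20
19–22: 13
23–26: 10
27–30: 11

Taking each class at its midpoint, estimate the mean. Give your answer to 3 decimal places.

Midpoints: 4.5, 8.5, 12.5, 16.5, 20.5, 24.5, 28.5
Σfm = 20×4.5 + 32×8.5 + 28×12.5 + 20×16.5 + 13×20.5 + 10×24.5 + 11×28.5 = 1867
n = Σf = 134
Mean = 1867 / 134 = 13.9328

13.933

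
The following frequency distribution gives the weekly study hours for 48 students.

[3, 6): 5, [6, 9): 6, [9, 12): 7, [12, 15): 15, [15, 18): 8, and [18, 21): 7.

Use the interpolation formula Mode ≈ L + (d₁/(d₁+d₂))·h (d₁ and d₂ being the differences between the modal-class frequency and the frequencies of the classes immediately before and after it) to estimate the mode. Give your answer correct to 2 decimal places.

Modal class: [12, 15) (highest frequency 15).
d₁ = 15 − 7 = 8, d₂ = 15 − 8 = 7
Mode ≈ 12 + (8/(8+7)) × 3 = 12 + 1.6000 = 13.6000

13.60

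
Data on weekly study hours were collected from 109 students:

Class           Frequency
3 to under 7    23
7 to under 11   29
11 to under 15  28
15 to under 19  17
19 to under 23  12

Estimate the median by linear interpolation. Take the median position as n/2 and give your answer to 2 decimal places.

Cumulative frequencies: 23, 52, 80, 97, 109
n = 109; position = n/2 = 54.5.
This falls in the class 11 to under 15: L = 11, F = 52, f = 28, h = 4.
Median ≈ 11 + ((54.5 − 52) / 28) × 4 = 11.3571

11.36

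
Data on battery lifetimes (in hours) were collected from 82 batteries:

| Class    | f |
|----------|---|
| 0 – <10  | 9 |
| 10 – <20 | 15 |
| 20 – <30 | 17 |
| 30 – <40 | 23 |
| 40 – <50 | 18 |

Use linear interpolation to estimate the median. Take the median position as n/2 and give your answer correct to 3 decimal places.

Cumulative frequencies: 9, 24, 41, 64, 82
n = 82; position = n/2 = 41.
This falls in the class 20 – <30: L = 20, F = 24, f = 17, h = 10.
Median ≈ 20 + ((41 − 24) / 17) × 10 = 30.0000

30.000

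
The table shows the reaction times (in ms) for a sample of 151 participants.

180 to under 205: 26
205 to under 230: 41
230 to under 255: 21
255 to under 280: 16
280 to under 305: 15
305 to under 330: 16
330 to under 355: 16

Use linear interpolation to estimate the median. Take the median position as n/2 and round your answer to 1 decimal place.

240.1

Cumulative frequencies: 26, 67, 88, 104, 119, 135, 151
n = 151; position = n/2 = 75.5.
This falls in the class 230 to under 255: L = 230, F = 67, f = 21, h = 25.
Median ≈ 230 + ((75.5 − 67) / 21) × 25 = 240.1190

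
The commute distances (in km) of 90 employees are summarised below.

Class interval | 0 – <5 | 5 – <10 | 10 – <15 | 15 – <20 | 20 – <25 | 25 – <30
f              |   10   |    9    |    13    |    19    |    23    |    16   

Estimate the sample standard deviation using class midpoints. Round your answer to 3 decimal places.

7.961

Midpoints: 2.5, 7.5, 12.5, 17.5, 22.5, 27.5
n = 90, Σfm = 1545, mean = 17.1667
Σfm² = 32162.5
Σf(m − x̄)² = Σfm² − (Σfm)²/n = 32162.5 − 1545²/90 = 5640.0000
Sample variance = 5640.0000 / 89 = 63.3708
Standard deviation = √63.3708 = 7.9606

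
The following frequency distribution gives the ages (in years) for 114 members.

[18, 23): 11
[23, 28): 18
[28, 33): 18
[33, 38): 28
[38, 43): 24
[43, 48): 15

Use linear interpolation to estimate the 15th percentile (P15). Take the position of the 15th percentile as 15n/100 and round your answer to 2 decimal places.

24.69

Cumulative frequencies: 11, 29, 47, 75, 99, 114
n = 114; position = 15n/100 = 17.1.
This falls in the class [23, 28): L = 23, F = 11, f = 18, h = 5.
15th percentile ≈ 23 + ((17.1 − 11) / 18) × 5 = 24.6944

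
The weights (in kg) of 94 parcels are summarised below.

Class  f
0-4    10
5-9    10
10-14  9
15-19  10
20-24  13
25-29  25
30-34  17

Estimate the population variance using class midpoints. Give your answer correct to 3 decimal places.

Midpoints: 2, 7, 12, 17, 22, 27, 32
n = 94, Σfm = 1873, mean = 19.9255
Σfm² = 46641
Σf(m − x̄)² = Σfm² − (Σfm)²/n = 46641 − 1873²/94 = 9320.4787
Population variance = 9320.4787 / 94 = 99.1540

99.154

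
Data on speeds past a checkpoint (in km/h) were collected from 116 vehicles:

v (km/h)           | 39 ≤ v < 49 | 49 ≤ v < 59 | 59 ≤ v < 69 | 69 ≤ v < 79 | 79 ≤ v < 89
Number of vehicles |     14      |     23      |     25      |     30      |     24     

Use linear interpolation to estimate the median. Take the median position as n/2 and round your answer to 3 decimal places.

67.400

Cumulative frequencies: 14, 37, 62, 92, 116
n = 116; position = n/2 = 58.
This falls in the class 59 ≤ v < 69: L = 59, F = 37, f = 25, h = 10.
Median ≈ 59 + ((58 − 37) / 25) × 10 = 67.4000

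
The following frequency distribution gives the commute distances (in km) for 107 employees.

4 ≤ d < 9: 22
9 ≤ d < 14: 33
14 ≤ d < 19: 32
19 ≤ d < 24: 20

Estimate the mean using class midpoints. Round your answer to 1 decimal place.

13.8

Midpoints: 6.5, 11.5, 16.5, 21.5
Σfm = 22×6.5 + 33×11.5 + 32×16.5 + 20×21.5 = 1480.5
n = Σf = 107
Mean = 1480.5 / 107 = 13.8364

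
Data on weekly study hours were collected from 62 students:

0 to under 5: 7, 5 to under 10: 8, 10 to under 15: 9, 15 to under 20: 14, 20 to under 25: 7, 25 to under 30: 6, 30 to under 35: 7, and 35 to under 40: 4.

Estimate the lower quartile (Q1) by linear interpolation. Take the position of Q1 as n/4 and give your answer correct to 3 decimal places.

10.278

Cumulative frequencies: 7, 15, 24, 38, 45, 51, 58, 62
n = 62; position = n/4 = 15.5.
This falls in the class 10 to under 15: L = 10, F = 15, f = 9, h = 5.
Lower quartile ≈ 10 + ((15.5 − 15) / 9) × 5 = 10.2778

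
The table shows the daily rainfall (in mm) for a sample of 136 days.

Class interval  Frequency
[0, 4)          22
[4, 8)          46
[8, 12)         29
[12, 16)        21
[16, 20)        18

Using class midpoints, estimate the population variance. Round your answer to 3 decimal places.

25.764

Midpoints: 2, 6, 10, 14, 18
n = 136, Σfm = 1228, mean = 9.0294
Σfm² = 14592
Σf(m − x̄)² = Σfm² − (Σfm)²/n = 14592 − 1228²/136 = 3503.8824
Population variance = 3503.8824 / 136 = 25.7638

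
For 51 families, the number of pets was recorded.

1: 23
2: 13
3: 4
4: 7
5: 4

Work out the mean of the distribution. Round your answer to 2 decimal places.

Values: 1, 2, 3, 4, 5
Σfx = 23×1 + 13×2 + 4×3 + 7×4 + 4×5 = 109
n = Σf = 51
Mean = 109 / 51 = 2.1373

2.14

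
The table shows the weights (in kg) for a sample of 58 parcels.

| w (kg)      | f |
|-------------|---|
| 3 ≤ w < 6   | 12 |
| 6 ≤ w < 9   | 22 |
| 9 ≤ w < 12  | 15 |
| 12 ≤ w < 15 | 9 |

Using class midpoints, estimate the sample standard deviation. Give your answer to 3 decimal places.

2.958

Midpoints: 4.5, 7.5, 10.5, 13.5
n = 58, Σfm = 498, mean = 8.5862
Σfm² = 4774.5
Σf(m − x̄)² = Σfm² − (Σfm)²/n = 4774.5 − 498²/58 = 498.5690
Sample variance = 498.5690 / 57 = 8.7468
Standard deviation = √8.7468 = 2.9575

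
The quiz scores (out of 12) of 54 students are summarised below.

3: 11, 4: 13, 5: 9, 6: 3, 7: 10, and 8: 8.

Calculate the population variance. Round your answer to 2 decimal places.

3.14

Values: 3, 4, 5, 6, 7, 8
n = 54, Σfx = 282, mean = 5.2222
Σfx² = 1642
Σf(x − x̄)² = Σfx² − (Σfx)²/n = 1642 − 282²/54 = 169.3333
Population variance = 169.3333 / 54 = 3.1358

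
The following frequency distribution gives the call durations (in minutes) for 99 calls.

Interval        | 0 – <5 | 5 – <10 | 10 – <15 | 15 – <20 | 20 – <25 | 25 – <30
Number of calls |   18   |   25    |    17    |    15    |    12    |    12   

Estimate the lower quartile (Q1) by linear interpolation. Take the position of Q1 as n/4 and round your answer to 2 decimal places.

6.35

Cumulative frequencies: 18, 43, 60, 75, 87, 99
n = 99; position = n/4 = 24.75.
This falls in the class 5 – <10: L = 5, F = 18, f = 25, h = 5.
Lower quartile ≈ 5 + ((24.75 − 18) / 25) × 5 = 6.3500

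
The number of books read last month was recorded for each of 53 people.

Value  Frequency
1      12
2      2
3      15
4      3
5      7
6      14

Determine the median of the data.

3

Cumulative frequencies: 12, 14, 29, 32, 39, 53
n = 53, so the median is the value in position (n+1)/2 = 27.
Position 27 falls at value 3.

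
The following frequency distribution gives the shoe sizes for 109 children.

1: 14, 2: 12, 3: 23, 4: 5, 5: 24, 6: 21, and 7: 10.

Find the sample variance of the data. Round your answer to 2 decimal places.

3.65

Values: 1, 2, 3, 4, 5, 6, 7
n = 109, Σfx = 443, mean = 4.0642
Σfx² = 2195
Σf(x − x̄)² = Σfx² − (Σfx)²/n = 2195 − 443²/109 = 394.5505
Sample variance = 394.5505 / 108 = 3.6532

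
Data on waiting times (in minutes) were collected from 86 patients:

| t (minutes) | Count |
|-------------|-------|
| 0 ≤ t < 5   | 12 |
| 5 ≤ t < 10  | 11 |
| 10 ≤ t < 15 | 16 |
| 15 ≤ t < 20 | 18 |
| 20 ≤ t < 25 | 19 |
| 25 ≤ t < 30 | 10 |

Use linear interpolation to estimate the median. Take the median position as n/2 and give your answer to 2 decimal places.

Cumulative frequencies: 12, 23, 39, 57, 76, 86
n = 86; position = n/2 = 43.
This falls in the class 15 ≤ t < 20: L = 15, F = 39, f = 18, h = 5.
Median ≈ 15 + ((43 − 39) / 18) × 5 = 16.1111

16.11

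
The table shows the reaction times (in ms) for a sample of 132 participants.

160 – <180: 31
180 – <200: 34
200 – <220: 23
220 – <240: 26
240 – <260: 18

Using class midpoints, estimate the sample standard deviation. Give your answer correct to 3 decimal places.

Midpoints: 170, 190, 210, 230, 250
n = 132, Σfm = 27040, mean = 204.8485
Σfm² = 5638000
Σf(m − x̄)² = Σfm² − (Σfm)²/n = 5638000 − 27040²/132 = 98896.9697
Sample variance = 98896.9697 / 131 = 754.9387
Standard deviation = √754.9387 = 27.4761

27.476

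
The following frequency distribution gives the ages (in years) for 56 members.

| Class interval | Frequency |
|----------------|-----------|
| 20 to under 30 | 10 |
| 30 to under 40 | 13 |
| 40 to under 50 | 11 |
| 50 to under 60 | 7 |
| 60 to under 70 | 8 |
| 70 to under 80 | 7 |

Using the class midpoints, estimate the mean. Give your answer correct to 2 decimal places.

46.96

Midpoints: 25, 35, 45, 55, 65, 75
Σfm = 10×25 + 13×35 + 11×45 + 7×55 + 8×65 + 7×75 = 2630
n = Σf = 56
Mean = 2630 / 56 = 46.9643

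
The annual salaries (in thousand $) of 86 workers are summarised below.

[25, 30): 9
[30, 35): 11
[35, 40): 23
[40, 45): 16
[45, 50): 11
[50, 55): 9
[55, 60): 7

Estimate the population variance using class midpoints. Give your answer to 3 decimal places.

73.364

Midpoints: 27.5, 32.5, 37.5, 42.5, 47.5, 52.5, 57.5
n = 86, Σfm = 3545, mean = 41.2209
Σfm² = 152437.5
Σf(m − x̄)² = Σfm² − (Σfm)²/n = 152437.5 − 3545²/86 = 6309.3023
Population variance = 6309.3023 / 86 = 73.3640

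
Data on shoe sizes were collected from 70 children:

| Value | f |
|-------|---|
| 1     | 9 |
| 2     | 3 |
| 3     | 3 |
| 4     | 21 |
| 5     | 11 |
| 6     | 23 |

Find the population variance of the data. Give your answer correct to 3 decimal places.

Values: 1, 2, 3, 4, 5, 6
n = 70, Σfx = 301, mean = 4.3000
Σfx² = 1487
Σf(x − x̄)² = Σfx² − (Σfx)²/n = 1487 − 301²/70 = 192.7000
Population variance = 192.7000 / 70 = 2.7529

2.753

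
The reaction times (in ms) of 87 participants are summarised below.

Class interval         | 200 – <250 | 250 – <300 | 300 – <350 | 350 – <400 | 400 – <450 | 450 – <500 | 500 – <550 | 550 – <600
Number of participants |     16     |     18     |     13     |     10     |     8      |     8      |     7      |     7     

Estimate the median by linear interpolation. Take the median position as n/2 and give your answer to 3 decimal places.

Cumulative frequencies: 16, 34, 47, 57, 65, 73, 80, 87
n = 87; position = n/2 = 43.5.
This falls in the class 300 – <350: L = 300, F = 34, f = 13, h = 50.
Median ≈ 300 + ((43.5 − 34) / 13) × 50 = 336.5385

336.538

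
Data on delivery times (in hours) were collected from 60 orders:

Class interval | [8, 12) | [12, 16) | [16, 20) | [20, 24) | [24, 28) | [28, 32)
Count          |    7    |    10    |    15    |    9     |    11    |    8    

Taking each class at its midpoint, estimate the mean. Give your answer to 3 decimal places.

20.067

Midpoints: 10, 14, 18, 22, 26, 30
Σfm = 7×10 + 10×14 + 15×18 + 9×22 + 11×26 + 8×30 = 1204
n = Σf = 60
Mean = 1204 / 60 = 20.0667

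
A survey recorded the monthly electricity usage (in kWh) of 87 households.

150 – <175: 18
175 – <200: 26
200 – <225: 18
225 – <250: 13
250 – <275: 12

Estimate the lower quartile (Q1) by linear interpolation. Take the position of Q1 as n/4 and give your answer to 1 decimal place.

178.6

Cumulative frequencies: 18, 44, 62, 75, 87
n = 87; position = n/4 = 21.75.
This falls in the class 175 – <200: L = 175, F = 18, f = 26, h = 25.
Lower quartile ≈ 175 + ((21.75 − 18) / 26) × 25 = 178.6058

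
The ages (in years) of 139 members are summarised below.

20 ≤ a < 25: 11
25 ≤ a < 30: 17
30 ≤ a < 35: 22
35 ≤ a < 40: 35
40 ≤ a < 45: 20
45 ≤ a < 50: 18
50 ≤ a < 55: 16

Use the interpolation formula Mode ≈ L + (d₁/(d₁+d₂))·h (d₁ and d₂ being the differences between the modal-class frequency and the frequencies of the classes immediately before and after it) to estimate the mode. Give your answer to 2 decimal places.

37.32

Modal class: 35 ≤ a < 40 (highest frequency 35).
d₁ = 35 − 22 = 13, d₂ = 35 − 20 = 15
Mode ≈ 35 + (13/(13+15)) × 5 = 35 + 2.3214 = 37.3214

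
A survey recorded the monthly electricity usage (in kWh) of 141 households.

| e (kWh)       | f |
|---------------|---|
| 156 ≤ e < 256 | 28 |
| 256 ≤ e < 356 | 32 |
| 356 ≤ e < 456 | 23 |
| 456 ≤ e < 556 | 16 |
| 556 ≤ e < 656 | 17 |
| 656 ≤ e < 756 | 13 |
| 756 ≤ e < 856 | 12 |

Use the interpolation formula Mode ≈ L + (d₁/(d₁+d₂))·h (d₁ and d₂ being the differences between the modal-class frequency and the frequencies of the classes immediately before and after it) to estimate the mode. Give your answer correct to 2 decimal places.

286.77

Modal class: 256 ≤ e < 356 (highest frequency 32).
d₁ = 32 − 28 = 4, d₂ = 32 − 23 = 9
Mode ≈ 256 + (4/(4+9)) × 100 = 256 + 30.7692 = 286.7692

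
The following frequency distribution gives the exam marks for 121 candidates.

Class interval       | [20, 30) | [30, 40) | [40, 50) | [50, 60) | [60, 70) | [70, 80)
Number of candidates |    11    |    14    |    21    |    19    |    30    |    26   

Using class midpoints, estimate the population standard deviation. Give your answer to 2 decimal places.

Midpoints: 25, 35, 45, 55, 65, 75
n = 121, Σfm = 6655, mean = 55.0000
Σfm² = 397025
Σf(m − x̄)² = Σfm² − (Σfm)²/n = 397025 − 6655²/121 = 31000.0000
Population variance = 31000.0000 / 121 = 256.1983
Standard deviation = √256.1983 = 16.0062

16.01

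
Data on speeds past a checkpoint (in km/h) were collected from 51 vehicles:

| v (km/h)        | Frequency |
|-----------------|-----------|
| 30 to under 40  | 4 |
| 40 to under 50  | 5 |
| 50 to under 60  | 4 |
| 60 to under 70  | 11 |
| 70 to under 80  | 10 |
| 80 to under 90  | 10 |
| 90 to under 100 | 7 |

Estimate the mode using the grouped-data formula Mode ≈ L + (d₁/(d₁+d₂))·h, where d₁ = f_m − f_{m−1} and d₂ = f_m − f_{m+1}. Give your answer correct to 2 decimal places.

68.75

Modal class: 60 to under 70 (highest frequency 11).
d₁ = 11 − 4 = 7, d₂ = 11 − 10 = 1
Mode ≈ 60 + (7/(7+1)) × 10 = 60 + 8.7500 = 68.7500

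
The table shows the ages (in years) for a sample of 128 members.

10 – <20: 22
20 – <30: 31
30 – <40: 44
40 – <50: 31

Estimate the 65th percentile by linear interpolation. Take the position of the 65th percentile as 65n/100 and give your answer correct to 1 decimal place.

Cumulative frequencies: 22, 53, 97, 128
n = 128; position = 65n/100 = 83.2.
This falls in the class 30 – <40: L = 30, F = 53, f = 44, h = 10.
65th percentile ≈ 30 + ((83.2 − 53) / 44) × 10 = 36.8636

36.9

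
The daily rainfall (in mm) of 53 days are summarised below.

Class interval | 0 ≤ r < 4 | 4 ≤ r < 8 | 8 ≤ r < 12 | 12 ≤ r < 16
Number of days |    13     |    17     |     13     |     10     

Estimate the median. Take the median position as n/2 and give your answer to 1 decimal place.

Cumulative frequencies: 13, 30, 43, 53
n = 53; position = n/2 = 26.5.
This falls in the class 4 ≤ r < 8: L = 4, F = 13, f = 17, h = 4.
Median ≈ 4 + ((26.5 − 13) / 17) × 4 = 7.1765

7.2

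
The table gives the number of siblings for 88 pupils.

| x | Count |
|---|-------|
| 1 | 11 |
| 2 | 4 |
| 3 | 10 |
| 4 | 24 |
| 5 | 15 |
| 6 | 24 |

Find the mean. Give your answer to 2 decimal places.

4.14

Values: 1, 2, 3, 4, 5, 6
Σfx = 11×1 + 4×2 + 10×3 + 24×4 + 15×5 + 24×6 = 364
n = Σf = 88
Mean = 364 / 88 = 4.1364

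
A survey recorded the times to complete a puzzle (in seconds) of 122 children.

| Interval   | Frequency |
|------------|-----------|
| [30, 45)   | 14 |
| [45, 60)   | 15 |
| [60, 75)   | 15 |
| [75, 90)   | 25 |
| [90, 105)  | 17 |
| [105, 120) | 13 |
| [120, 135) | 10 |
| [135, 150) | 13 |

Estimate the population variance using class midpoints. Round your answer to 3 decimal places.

Midpoints: 37.5, 52.5, 67.5, 82.5, 97.5, 112.5, 127.5, 142.5
n = 122, Σfm = 10635, mean = 87.1721
Σfm² = 1052212.5
Σf(m − x̄)² = Σfm² − (Σfm)²/n = 1052212.5 − 10635²/122 = 125136.8852
Population variance = 125136.8852 / 122 = 1025.7122

1025.712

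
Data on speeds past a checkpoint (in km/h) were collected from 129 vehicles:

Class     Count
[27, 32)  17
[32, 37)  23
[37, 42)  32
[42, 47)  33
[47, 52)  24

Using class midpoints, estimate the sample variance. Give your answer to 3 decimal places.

42.097

Midpoints: 29.5, 34.5, 39.5, 44.5, 49.5
n = 129, Σfm = 5215.5, mean = 40.4302
Σfm² = 216252.25
Σf(m − x̄)² = Σfm² − (Σfm)²/n = 216252.25 − 5215.5²/129 = 5388.3721
Sample variance = 5388.3721 / 128 = 42.0967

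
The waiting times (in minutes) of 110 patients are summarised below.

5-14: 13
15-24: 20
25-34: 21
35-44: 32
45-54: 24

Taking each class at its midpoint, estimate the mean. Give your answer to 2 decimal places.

32.59

Midpoints: 9.5, 19.5, 29.5, 39.5, 49.5
Σfm = 13×9.5 + 20×19.5 + 21×29.5 + 32×39.5 + 24×49.5 = 3585
n = Σf = 110
Mean = 3585 / 110 = 32.5909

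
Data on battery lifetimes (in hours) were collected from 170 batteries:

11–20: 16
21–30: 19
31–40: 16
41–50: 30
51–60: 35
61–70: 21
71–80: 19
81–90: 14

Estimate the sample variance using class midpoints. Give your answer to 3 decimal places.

416.833

Midpoints: 15.5, 25.5, 35.5, 45.5, 55.5, 65.5, 75.5, 85.5
n = 170, Σfm = 8615, mean = 50.6765
Σfm² = 507022.5
Σf(m − x̄)² = Σfm² − (Σfm)²/n = 507022.5 − 8615²/170 = 70444.7059
Sample variance = 70444.7059 / 169 = 416.8326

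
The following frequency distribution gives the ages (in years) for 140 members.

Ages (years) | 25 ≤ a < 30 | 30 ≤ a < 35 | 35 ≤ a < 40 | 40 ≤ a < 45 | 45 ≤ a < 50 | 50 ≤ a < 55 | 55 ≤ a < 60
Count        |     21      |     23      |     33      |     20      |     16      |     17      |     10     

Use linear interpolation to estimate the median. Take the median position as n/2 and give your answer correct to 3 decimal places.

38.939

Cumulative frequencies: 21, 44, 77, 97, 113, 130, 140
n = 140; position = n/2 = 70.
This falls in the class 35 ≤ a < 40: L = 35, F = 44, f = 33, h = 5.
Median ≈ 35 + ((70 − 44) / 33) × 5 = 38.9394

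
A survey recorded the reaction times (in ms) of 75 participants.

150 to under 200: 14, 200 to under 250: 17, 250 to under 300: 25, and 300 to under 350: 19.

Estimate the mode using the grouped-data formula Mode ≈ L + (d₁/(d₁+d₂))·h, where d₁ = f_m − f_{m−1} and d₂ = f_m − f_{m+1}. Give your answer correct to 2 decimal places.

Modal class: 250 to under 300 (highest frequency 25).
d₁ = 25 − 17 = 8, d₂ = 25 − 19 = 6
Mode ≈ 250 + (8/(8+6)) × 50 = 250 + 28.5714 = 278.5714

278.57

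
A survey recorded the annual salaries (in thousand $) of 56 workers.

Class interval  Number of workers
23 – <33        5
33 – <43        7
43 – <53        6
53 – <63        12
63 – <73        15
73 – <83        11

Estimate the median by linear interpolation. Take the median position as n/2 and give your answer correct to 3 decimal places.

Cumulative frequencies: 5, 12, 18, 30, 45, 56
n = 56; position = n/2 = 28.
This falls in the class 53 – <63: L = 53, F = 18, f = 12, h = 10.
Median ≈ 53 + ((28 − 18) / 12) × 10 = 61.3333

61.333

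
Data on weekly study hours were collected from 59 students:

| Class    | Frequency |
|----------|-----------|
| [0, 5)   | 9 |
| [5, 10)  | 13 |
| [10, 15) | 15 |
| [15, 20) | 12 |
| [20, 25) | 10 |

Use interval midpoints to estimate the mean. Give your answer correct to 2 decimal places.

Midpoints: 2.5, 7.5, 12.5, 17.5, 22.5
Σfm = 9×2.5 + 13×7.5 + 15×12.5 + 12×17.5 + 10×22.5 = 742.5
n = Σf = 59
Mean = 742.5 / 59 = 12.5847

12.58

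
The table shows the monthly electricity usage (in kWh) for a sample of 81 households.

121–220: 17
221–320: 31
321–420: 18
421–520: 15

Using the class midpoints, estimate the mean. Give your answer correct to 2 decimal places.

Midpoints: 170.5, 270.5, 370.5, 470.5
Σfm = 17×170.5 + 31×270.5 + 18×370.5 + 15×470.5 = 25010.5
n = Σf = 81
Mean = 25010.5 / 81 = 308.7716

308.77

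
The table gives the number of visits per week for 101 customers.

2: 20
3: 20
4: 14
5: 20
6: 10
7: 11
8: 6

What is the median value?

4

Cumulative frequencies: 20, 40, 54, 74, 84, 95, 101
n = 101, so the median is the value in position (n+1)/2 = 51.
Position 51 falls at value 4.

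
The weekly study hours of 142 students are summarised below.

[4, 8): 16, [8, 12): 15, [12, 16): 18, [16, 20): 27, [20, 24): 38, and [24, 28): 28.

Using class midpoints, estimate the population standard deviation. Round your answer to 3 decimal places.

Midpoints: 6, 10, 14, 18, 22, 26
n = 142, Σfm = 2548, mean = 17.9437
Σfm² = 51672
Σf(m − x̄)² = Σfm² − (Σfm)²/n = 51672 − 2548²/142 = 5951.5493
Population variance = 5951.5493 / 142 = 41.9123
Standard deviation = √41.9123 = 6.4740

6.474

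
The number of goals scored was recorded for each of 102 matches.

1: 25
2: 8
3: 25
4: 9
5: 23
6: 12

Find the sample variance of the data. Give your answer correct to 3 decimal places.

Values: 1, 2, 3, 4, 5, 6
n = 102, Σfx = 339, mean = 3.3235
Σfx² = 1433
Σf(x − x̄)² = Σfx² − (Σfx)²/n = 1433 − 339²/102 = 306.3235
Sample variance = 306.3235 / 101 = 3.0329

3.033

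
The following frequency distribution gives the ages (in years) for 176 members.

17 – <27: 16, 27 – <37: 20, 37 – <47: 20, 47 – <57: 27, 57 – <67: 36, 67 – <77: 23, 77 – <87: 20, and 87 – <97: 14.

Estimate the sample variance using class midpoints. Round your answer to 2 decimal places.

417.13

Midpoints: 22, 32, 42, 52, 62, 72, 82, 92
n = 176, Σfm = 10052, mean = 57.1136
Σfm² = 647104
Σf(m − x̄)² = Σfm² − (Σfm)²/n = 647104 − 10052²/176 = 72997.7273
Sample variance = 72997.7273 / 175 = 417.1299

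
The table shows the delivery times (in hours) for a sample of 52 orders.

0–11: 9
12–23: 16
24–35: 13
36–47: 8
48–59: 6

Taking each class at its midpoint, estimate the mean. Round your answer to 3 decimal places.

26.269

Midpoints: 5.5, 17.5, 29.5, 41.5, 53.5
Σfm = 9×5.5 + 16×17.5 + 13×29.5 + 8×41.5 + 6×53.5 = 1366
n = Σf = 52
Mean = 1366 / 52 = 26.2692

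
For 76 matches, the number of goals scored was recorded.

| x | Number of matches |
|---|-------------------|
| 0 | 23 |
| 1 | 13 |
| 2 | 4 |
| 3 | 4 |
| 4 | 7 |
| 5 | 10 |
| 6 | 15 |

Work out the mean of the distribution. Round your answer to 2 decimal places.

2.64

Values: 0, 1, 2, 3, 4, 5, 6
Σfx = 23×0 + 13×1 + 4×2 + 4×3 + 7×4 + 10×5 + 15×6 = 201
n = Σf = 76
Mean = 201 / 76 = 2.6447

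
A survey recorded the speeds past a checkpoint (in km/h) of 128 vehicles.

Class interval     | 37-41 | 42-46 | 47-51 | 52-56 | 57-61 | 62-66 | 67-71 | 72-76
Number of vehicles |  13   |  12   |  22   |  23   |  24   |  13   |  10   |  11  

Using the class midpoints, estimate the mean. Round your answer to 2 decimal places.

Midpoints: 39, 44, 49, 54, 59, 64, 69, 74
Σfm = 13×39 + 12×44 + 22×49 + 23×54 + 24×59 + 13×64 + 10×69 + 11×74 = 7107
n = Σf = 128
Mean = 7107 / 128 = 55.5234

55.52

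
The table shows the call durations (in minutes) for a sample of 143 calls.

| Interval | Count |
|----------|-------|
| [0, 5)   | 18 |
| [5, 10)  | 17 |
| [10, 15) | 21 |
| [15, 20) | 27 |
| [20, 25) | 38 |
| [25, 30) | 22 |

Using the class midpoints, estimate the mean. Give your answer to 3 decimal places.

16.556

Midpoints: 2.5, 7.5, 12.5, 17.5, 22.5, 27.5
Σfm = 18×2.5 + 17×7.5 + 21×12.5 + 27×17.5 + 38×22.5 + 22×27.5 = 2367.5
n = Σf = 143
Mean = 2367.5 / 143 = 16.5559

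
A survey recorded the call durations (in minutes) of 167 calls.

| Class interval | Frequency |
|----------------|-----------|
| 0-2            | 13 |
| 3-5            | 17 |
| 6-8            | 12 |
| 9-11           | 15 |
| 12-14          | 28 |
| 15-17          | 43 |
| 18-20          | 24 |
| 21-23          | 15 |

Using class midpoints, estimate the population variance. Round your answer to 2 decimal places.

37.61

Midpoints: 1, 4, 7, 10, 13, 16, 19, 22
n = 167, Σfm = 2153, mean = 12.8922
Σfm² = 34037
Σf(m − x̄)² = Σfm² − (Σfm)²/n = 34037 − 2153²/167 = 6280.0599
Population variance = 6280.0599 / 167 = 37.6051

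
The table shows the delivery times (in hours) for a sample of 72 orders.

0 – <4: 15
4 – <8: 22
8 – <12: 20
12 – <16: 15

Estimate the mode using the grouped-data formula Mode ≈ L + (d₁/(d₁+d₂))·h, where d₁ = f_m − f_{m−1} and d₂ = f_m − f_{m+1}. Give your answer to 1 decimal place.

7.1

Modal class: 4 – <8 (highest frequency 22).
d₁ = 22 − 15 = 7, d₂ = 22 − 20 = 2
Mode ≈ 4 + (7/(7+2)) × 4 = 4 + 3.1111 = 7.1111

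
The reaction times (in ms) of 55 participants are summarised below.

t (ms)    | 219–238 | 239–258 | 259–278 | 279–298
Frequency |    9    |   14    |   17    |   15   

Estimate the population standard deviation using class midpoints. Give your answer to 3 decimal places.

Midpoints: 228.5, 248.5, 268.5, 288.5
n = 55, Σfm = 14427.5, mean = 262.3182
Σfm² = 3808493.75
Σf(m − x̄)² = Σfm² − (Σfm)²/n = 3808493.75 − 14427.5²/55 = 23898.1818
Population variance = 23898.1818 / 55 = 434.5124
Standard deviation = √434.5124 = 20.8450

20.845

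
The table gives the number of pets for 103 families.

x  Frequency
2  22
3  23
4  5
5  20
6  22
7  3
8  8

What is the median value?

5

Cumulative frequencies: 22, 45, 50, 70, 92, 95, 103
n = 103, so the median is the value in position (n+1)/2 = 52.
Position 52 falls at value 5.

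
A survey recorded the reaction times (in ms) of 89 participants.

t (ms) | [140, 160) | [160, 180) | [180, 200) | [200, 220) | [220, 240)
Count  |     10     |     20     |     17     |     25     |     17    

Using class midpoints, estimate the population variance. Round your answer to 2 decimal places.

669.41

Midpoints: 150, 170, 190, 210, 230
n = 89, Σfm = 17290, mean = 194.2697
Σfm² = 3418500
Σf(m − x̄)² = Σfm² − (Σfm)²/n = 3418500 − 17290²/89 = 59577.5281
Population variance = 59577.5281 / 89 = 669.4104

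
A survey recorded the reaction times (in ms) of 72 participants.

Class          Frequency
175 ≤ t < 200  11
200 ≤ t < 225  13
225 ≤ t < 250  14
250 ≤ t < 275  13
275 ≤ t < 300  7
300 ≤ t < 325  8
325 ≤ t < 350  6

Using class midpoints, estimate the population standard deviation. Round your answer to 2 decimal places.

46.00

Midpoints: 187.5, 212.5, 237.5, 262.5, 287.5, 312.5, 337.5
n = 72, Σfm = 18100, mean = 251.3889
Σfm² = 4702500
Σf(m − x̄)² = Σfm² − (Σfm)²/n = 4702500 − 18100²/72 = 152361.1111
Population variance = 152361.1111 / 72 = 2116.1265
Standard deviation = √2116.1265 = 46.0014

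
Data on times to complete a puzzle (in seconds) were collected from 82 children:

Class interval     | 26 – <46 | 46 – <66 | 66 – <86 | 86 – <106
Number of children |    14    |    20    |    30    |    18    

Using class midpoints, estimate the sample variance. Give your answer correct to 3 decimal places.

409.997

Midpoints: 36, 56, 76, 96
n = 82, Σfm = 5632, mean = 68.6829
Σfm² = 420032
Σf(m − x̄)² = Σfm² − (Σfm)²/n = 420032 − 5632²/82 = 33209.7561
Sample variance = 33209.7561 / 81 = 409.9970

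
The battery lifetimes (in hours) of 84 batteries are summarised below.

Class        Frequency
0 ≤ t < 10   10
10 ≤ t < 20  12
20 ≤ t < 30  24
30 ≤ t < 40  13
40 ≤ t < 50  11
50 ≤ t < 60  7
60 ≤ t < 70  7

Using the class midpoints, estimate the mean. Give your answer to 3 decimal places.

31.190

Midpoints: 5, 15, 25, 35, 45, 55, 65
Σfm = 10×5 + 12×15 + 24×25 + 13×35 + 11×45 + 7×55 + 7×65 = 2620
n = Σf = 84
Mean = 2620 / 84 = 31.1905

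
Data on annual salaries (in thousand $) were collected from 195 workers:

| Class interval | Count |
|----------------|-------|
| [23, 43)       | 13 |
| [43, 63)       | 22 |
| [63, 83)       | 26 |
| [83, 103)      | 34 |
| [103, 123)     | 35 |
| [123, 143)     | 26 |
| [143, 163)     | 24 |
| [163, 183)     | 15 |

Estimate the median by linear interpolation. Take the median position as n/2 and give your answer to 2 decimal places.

Cumulative frequencies: 13, 35, 61, 95, 130, 156, 180, 195
n = 195; position = n/2 = 97.5.
This falls in the class [103, 123): L = 103, F = 95, f = 35, h = 20.
Median ≈ 103 + ((97.5 − 95) / 35) × 20 = 104.4286

104.43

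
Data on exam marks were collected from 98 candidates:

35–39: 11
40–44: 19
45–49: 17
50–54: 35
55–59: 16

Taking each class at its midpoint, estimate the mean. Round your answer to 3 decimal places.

48.327

Midpoints: 37, 42, 47, 52, 57
Σfm = 11×37 + 19×42 + 17×47 + 35×52 + 16×57 = 4736
n = Σf = 98
Mean = 4736 / 98 = 48.3265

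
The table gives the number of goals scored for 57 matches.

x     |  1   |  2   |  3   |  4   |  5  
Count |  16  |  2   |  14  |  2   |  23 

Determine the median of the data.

3

Cumulative frequencies: 16, 18, 32, 34, 57
n = 57, so the median is the value in position (n+1)/2 = 29.
Position 29 falls at value 3.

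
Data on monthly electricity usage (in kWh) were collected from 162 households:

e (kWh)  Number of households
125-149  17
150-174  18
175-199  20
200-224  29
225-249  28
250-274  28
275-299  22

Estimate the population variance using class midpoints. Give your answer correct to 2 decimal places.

Midpoints: 137, 162, 187, 212, 237, 262, 287
n = 162, Σfm = 35419, mean = 218.6358
Σfm² = 8101103
Σf(m − x̄)² = Σfm² − (Σfm)²/n = 8101103 − 35419²/162 = 357241.5123
Population variance = 357241.5123 / 162 = 2205.1945

2205.19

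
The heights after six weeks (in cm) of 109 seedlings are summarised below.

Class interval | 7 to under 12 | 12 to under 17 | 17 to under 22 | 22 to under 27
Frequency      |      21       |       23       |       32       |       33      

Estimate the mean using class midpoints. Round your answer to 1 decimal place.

Midpoints: 9.5, 14.5, 19.5, 24.5
Σfm = 21×9.5 + 23×14.5 + 32×19.5 + 33×24.5 = 1965.5
n = Σf = 109
Mean = 1965.5 / 109 = 18.0321

18.0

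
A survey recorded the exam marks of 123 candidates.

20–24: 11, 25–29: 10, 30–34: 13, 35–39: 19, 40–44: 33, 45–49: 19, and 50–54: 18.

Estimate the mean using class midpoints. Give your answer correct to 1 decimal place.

39.4

Midpoints: 22, 27, 32, 37, 42, 47, 52
Σfm = 11×22 + 10×27 + 13×32 + 19×37 + 33×42 + 19×47 + 18×52 = 4846
n = Σf = 123
Mean = 4846 / 123 = 39.3984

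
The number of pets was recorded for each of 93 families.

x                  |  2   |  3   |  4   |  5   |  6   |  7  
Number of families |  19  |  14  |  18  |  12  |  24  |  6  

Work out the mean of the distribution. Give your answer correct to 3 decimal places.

4.280

Values: 2, 3, 4, 5, 6, 7
Σfx = 19×2 + 14×3 + 18×4 + 12×5 + 24×6 + 6×7 = 398
n = Σf = 93
Mean = 398 / 93 = 4.2796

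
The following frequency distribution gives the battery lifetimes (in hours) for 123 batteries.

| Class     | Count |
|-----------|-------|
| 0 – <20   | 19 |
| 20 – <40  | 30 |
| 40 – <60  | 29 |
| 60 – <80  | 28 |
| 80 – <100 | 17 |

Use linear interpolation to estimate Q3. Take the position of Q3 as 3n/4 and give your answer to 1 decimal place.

70.2

Cumulative frequencies: 19, 49, 78, 106, 123
n = 123; position = 3n/4 = 92.25.
This falls in the class 60 – <80: L = 60, F = 78, f = 28, h = 20.
Upper quartile ≈ 60 + ((92.25 − 78) / 28) × 20 = 70.1786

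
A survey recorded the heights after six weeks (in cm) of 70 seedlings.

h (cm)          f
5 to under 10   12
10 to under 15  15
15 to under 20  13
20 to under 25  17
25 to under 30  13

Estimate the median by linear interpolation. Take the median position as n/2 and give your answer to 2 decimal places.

Cumulative frequencies: 12, 27, 40, 57, 70
n = 70; position = n/2 = 35.
This falls in the class 15 to under 20: L = 15, F = 27, f = 13, h = 5.
Median ≈ 15 + ((35 − 27) / 13) × 5 = 18.0769

18.08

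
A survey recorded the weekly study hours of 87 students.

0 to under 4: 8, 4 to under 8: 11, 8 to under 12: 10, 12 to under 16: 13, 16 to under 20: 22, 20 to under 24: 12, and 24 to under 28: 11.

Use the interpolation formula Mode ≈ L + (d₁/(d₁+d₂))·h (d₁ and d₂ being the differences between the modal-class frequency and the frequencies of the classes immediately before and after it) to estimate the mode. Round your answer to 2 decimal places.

17.89

Modal class: 16 to under 20 (highest frequency 22).
d₁ = 22 − 13 = 9, d₂ = 22 − 12 = 10
Mode ≈ 16 + (9/(9+10)) × 4 = 16 + 1.8947 = 17.8947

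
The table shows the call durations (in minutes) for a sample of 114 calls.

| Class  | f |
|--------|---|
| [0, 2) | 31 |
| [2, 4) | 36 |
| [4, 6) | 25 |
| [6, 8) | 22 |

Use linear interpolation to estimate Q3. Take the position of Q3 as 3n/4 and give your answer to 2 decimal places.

Cumulative frequencies: 31, 67, 92, 114
n = 114; position = 3n/4 = 85.5.
This falls in the class [4, 6): L = 4, F = 67, f = 25, h = 2.
Upper quartile ≈ 4 + ((85.5 − 67) / 25) × 2 = 5.4800

5.48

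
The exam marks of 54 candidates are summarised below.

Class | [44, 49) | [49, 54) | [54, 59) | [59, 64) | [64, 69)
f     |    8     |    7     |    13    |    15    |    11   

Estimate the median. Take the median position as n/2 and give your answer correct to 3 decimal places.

Cumulative frequencies: 8, 15, 28, 43, 54
n = 54; position = n/2 = 27.
This falls in the class [54, 59): L = 54, F = 15, f = 13, h = 5.
Median ≈ 54 + ((27 − 15) / 13) × 5 = 58.6154

58.615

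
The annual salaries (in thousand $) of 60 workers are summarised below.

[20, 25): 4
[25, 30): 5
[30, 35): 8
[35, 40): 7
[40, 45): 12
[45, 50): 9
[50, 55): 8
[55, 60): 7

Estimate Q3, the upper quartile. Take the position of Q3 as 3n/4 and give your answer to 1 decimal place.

Cumulative frequencies: 4, 9, 17, 24, 36, 45, 53, 60
n = 60; position = 3n/4 = 45.
This falls in the class [45, 50): L = 45, F = 36, f = 9, h = 5.
Upper quartile ≈ 45 + ((45 − 36) / 9) × 5 = 50.0000

50.0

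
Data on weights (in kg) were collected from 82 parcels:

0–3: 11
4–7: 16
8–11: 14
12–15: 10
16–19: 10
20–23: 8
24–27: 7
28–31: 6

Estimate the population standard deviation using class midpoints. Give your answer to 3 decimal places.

8.579

Midpoints: 1.5, 5.5, 9.5, 13.5, 17.5, 21.5, 25.5, 29.5
n = 82, Σfm = 1075, mean = 13.1098
Σfm² = 20128.5
Σf(m − x̄)² = Σfm² − (Σfm)²/n = 20128.5 − 1075²/82 = 6035.5122
Population variance = 6035.5122 / 82 = 73.6038
Standard deviation = √73.6038 = 8.5793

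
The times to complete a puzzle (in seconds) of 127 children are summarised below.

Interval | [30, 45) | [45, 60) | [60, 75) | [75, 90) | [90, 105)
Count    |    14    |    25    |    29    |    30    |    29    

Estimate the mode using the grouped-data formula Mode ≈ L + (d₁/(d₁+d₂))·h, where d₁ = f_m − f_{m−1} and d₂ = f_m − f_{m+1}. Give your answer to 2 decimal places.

82.50

Modal class: [75, 90) (highest frequency 30).
d₁ = 30 − 29 = 1, d₂ = 30 − 29 = 1
Mode ≈ 75 + (1/(1+1)) × 15 = 75 + 7.5000 = 82.5000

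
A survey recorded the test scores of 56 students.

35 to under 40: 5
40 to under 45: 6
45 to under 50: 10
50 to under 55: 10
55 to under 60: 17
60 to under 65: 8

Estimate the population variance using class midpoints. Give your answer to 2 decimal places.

Midpoints: 37.5, 42.5, 47.5, 52.5, 57.5, 62.5
n = 56, Σfm = 2920, mean = 52.1429
Σfm² = 155450
Σf(m − x̄)² = Σfm² − (Σfm)²/n = 155450 − 2920²/56 = 3192.8571
Population variance = 3192.8571 / 56 = 57.0153

57.02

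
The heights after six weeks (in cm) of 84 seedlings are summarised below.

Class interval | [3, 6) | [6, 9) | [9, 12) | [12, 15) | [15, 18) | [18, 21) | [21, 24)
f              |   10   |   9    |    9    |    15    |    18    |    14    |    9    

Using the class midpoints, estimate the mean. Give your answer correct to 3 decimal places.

14.071

Midpoints: 4.5, 7.5, 10.5, 13.5, 16.5, 19.5, 22.5
Σfm = 10×4.5 + 9×7.5 + 9×10.5 + 15×13.5 + 18×16.5 + 14×19.5 + 9×22.5 = 1182
n = Σf = 84
Mean = 1182 / 84 = 14.0714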